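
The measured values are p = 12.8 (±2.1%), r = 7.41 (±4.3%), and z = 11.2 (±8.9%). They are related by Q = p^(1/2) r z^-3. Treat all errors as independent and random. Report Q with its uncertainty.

Products/powers → add relative errors in quadrature, weighted by exponent:
  (½·δp/p)² = (0.5×0.0210)² = 0.000110;  (1·δr/r)² = (1×0.0430)² = 0.00185;  (-3·δz/z)² = (-3×0.0890)² = 0.0713
δQ/Q = √(0.0732) = 0.271
Q = 0.0189, so δQ = 0.271 × 0.0189 = 0.00511.

0.0189 ± 0.00511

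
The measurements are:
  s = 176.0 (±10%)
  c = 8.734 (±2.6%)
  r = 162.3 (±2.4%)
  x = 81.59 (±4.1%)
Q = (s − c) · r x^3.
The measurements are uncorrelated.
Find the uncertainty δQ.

Let u = s − c = 167.3. δu = √(δs² + δc²) = √(310 + 0.0516) = 17.6, so δu/u = 0.105.
Q is then a monomial in u, r, x:
δQ/Q = √((δu/u)² + (1·δr/r)² + (3·δx/x)²) = √(0.0111 + 0.000576 + 0.0151) = 0.164
Q = 1.474e+10, so δQ = 0.164 × 1.474e+10 = 2.41e+09.

2.41e+09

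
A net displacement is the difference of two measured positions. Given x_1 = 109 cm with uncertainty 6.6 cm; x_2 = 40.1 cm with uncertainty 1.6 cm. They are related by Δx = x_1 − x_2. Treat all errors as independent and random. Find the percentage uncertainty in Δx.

Absolute uncertainties add in quadrature for a linear combination:
  (δx_1)² = 43.6;  (δx_2)² = 2.56
δΔx = √(46.1) = 6.79 cm
Δx = 68.9 cm, so δΔx/Δx = 6.79/68.9 = 0.0986.

9.86%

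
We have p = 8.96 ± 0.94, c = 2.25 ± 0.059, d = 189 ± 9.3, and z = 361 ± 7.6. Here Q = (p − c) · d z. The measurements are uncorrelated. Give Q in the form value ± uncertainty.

Let u = p − c = 6.71. δu = √(δp² + δc²) = √(0.884 + 0.00348) = 0.942, so δu/u = 0.140.
Q is then a monomial in u, d, z:
δQ/Q = √((δu/u)² + (1·δd/d)² + (1·δz/z)²) = √(0.0197 + 0.00242 + 0.000443) = 0.150
Q = 4.58e+05, so δQ = 0.150 × 4.58e+05 = 68800.

(4.58 ± 0.688) × 10^5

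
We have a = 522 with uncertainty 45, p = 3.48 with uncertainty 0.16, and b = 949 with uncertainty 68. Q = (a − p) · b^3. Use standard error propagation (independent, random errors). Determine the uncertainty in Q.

Let u = a − p = 519. δu = √(δa² + δp²) = √(2020 + 0.0256) = 45.0, so δu/u = 0.0868.
Q is then a monomial in u, b:
δQ/Q = √((δu/u)² + (3·δb/b)²) = √(0.00753 + 0.0462) = 0.232
Q = 4.43e+11, so δQ = 0.232 × 4.43e+11 = 1.03e+11.

1.03e+11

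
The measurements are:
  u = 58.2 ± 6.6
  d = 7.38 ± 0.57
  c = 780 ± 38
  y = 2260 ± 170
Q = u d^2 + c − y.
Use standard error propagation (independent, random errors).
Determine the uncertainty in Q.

Let p = u·d^2 = 3170. δp/p = √((1·δu/u)² + (2·δd/d)²) = √(0.0129 + 0.0239) = 0.192, so δp = 607.
Q = p + c − y: δQ = √(δp² + δc² + δy²) = √(3.69e+05 + 1440 + 28900) = 632

632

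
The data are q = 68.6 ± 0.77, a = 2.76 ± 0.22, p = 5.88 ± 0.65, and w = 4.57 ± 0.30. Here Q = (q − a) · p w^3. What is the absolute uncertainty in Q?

Let u = q − a = 65.8. δu = √(δq² + δa²) = √(0.593 + 0.0484) = 0.801, so δu/u = 0.0122.
Q is then a monomial in u, p, w:
δQ/Q = √((δu/u)² + (1·δp/p)² + (3·δw/w)²) = √(0.000148 + 0.0122 + 0.0388) = 0.226
Q = 37000, so δQ = 0.226 × 37000 = 8360.

8360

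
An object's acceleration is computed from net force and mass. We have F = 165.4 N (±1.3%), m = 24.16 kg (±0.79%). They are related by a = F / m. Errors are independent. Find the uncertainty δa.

0.104 m/s^2

Relative error in a monomial: (δa/a)² = Σ (nᵢ · δxᵢ/xᵢ)².
  (1·δF/F)² = (1×0.0130)² = 0.000169;  (-1·δm/m)² = (-1×0.00790)² = 6.24e-05
δa/a = √(0.000231) = 0.0152
a = 6.846 m/s^2, so δa = 0.0152 × 6.846 = 0.104 m/s^2.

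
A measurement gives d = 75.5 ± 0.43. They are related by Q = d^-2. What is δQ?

For a monomial Q ∝ d^-2, fractional errors add in quadrature:
  (-2·δd/d)² = (-2×0.00570)² = 0.000130
δQ/Q = √(0.000130) = 0.0114
Q = 0.000175, so δQ = 0.0114 × 0.000175 = 2e-06.

2e-06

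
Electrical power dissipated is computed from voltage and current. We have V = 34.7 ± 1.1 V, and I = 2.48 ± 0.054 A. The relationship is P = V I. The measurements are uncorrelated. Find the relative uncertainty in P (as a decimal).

P is a product of powers, so relative uncertainties combine in quadrature:
  (1·δV/V)² = (1×0.0317)² = 0.00100;  (1·δI/I)² = (1×0.0218)² = 0.000474
δP/P = √(0.00148) = 0.0385

0.0385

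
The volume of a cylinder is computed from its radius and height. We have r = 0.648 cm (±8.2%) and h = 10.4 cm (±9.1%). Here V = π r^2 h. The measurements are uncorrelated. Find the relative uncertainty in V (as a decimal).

0.188

Each factor contributes (exponent × relative error)² to (δV/V)²:
  (2·δr/r)² = (2×0.0820)² = 0.0269;  (1·δh/h)² = (1×0.0910)² = 0.00828
δV/V = √(0.0352) = 0.188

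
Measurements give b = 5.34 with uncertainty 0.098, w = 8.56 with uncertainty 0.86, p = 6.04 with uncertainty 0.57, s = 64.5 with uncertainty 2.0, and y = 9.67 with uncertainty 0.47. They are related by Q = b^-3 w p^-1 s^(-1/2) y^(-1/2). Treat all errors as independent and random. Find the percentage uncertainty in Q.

15.1%

Q is a product of powers, so relative uncertainties combine in quadrature:
  (-3·δb/b)² = (-3×0.0184)² = 0.00303;  (1·δw/w)² = (1×0.100)² = 0.0101;  (-1·δp/p)² = (-1×0.0944)² = 0.00891;  (−½·δs/s)² = (-0.5×0.0310)² = 0.000240;  (−½·δy/y)² = (-0.5×0.0486)² = 0.000591
δQ/Q = √(0.0229) = 0.151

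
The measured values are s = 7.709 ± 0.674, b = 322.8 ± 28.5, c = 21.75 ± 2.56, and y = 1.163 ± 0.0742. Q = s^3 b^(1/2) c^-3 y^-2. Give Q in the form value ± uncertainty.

Relative error in a monomial: (δQ/Q)² = Σ (nᵢ · δxᵢ/xᵢ)².
  (3·δs/s)² = (3×0.0874)² = 0.0688;  (½·δb/b)² = (0.5×0.0883)² = 0.00195;  (-3·δc/c)² = (-3×0.118)² = 0.125;  (-2·δy/y)² = (-2×0.0638)² = 0.0163
δQ/Q = √(0.212) = 0.460
Q = 0.5915, so δQ = 0.460 × 0.5915 = 0.272.

0.5915 ± 0.272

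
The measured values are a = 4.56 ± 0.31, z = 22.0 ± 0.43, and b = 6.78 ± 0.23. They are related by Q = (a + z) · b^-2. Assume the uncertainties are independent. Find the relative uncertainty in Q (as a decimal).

Let u = a + z = 26.6. δu = √(δa² + δz²) = √(0.0961 + 0.185) = 0.530, so δu/u = 0.0200.
Q is then a monomial in u, b:
δQ/Q = √((δu/u)² + (-2·δb/b)²) = √(0.000398 + 0.00460) = 0.0707

0.0707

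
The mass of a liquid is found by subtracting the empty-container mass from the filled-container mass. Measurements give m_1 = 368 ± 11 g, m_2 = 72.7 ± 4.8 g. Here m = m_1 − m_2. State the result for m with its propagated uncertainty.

295 ± 12.0 g

Each term contributes (cᵢ δxᵢ)² to (δm)²:
  (δm_1)² = 121;  (δm_2)² = 23.0
δm = √(144) = 12.0 g
m = 295 g.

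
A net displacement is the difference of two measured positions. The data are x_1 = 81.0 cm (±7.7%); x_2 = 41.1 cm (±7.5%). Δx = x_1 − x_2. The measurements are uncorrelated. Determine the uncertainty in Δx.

6.96 cm

Each term contributes (cᵢ δxᵢ)² to (δΔx)²:
  (δx_1)² = 38.9;  (δx_2)² = 9.50
δΔx = √(48.4) = 6.96 cm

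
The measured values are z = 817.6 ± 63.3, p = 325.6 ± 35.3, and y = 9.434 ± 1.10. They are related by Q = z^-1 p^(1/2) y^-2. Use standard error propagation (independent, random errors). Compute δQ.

Products/powers → add relative errors in quadrature, weighted by exponent:
  (-1·δz/z)² = (-1×0.0774)² = 0.00599;  (½·δp/p)² = (0.5×0.108)² = 0.00294;  (-2·δy/y)² = (-2×0.117)² = 0.0544
δQ/Q = √(0.0633) = 0.252
Q = 0.0002480, so δQ = 0.252 × 0.0002480 = 6.24e-05.

6.24e-05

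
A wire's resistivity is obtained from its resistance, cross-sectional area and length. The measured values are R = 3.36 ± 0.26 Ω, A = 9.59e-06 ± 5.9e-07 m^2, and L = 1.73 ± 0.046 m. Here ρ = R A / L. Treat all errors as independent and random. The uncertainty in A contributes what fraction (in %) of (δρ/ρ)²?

36.1%

(δρ/ρ)² = (1·δR/R)² + (1·δA/A)² + (-1·δL/L)²
  R term: (1×0.0774)² = 0.00599
  A term: (1×0.0615)² = 0.00379
  L term: (-1×0.0266)² = 0.000707
Total = 0.0105. Share from A = 0.00379/0.0105 = 0.361.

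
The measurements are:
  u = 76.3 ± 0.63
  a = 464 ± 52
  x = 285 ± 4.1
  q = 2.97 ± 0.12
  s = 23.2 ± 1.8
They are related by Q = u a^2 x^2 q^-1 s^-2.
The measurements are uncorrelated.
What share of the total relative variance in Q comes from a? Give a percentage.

65.4%

(δQ/Q)² = (1·δu/u)² + (2·δa/a)² + (2·δx/x)² + (-1·δq/q)² + (-2·δs/s)²
  u term: (1×0.00826)² = 6.82e-05
  a term: (2×0.112)² = 0.0502
  x term: (2×0.0144)² = 0.000828
  q term: (-1×0.0404)² = 0.00163
  s term: (-2×0.0776)² = 0.0241
Total = 0.0768. Share from a = 0.0502/0.0768 = 0.654.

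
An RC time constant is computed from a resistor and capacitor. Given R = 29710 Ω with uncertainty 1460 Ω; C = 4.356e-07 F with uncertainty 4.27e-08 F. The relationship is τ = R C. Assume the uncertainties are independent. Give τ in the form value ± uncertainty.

0.01294 ± 0.00142 s

τ is a product of powers, so relative uncertainties combine in quadrature:
  (1·δR/R)² = (1×0.0491)² = 0.00241;  (1·δC/C)² = (1×0.0980)² = 0.00961
δτ/τ = √(0.0120) = 0.110
τ = 0.01294 s, so δτ = 0.110 × 0.01294 = 0.00142 s.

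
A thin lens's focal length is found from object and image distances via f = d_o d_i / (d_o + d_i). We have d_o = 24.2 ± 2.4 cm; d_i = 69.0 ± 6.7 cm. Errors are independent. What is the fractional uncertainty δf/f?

0.0776

∂f/∂d_o = (d_i/(d_o+d_i))² = 0.548;  ∂f/∂d_i = (d_o/(d_o+d_i))² = 0.0674
δf = √((∂f/∂d_o · δd_o)² + (∂f/∂d_i · δd_i)²) = √(1.73 + 0.204) = 1.39 cm
f = 17.9 cm, so δf/f = 1.39/17.9 = 0.0776.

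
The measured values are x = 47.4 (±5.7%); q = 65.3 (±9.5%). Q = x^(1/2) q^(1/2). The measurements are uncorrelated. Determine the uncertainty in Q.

Relative error in a monomial: (δQ/Q)² = Σ (nᵢ · δxᵢ/xᵢ)².
  (½·δx/x)² = (0.5×0.0570)² = 0.000812;  (½·δq/q)² = (0.5×0.0950)² = 0.00226
δQ/Q = √(0.00307) = 0.0554
Q = 55.6, so δQ = 0.0554 × 55.6 = 3.08.

3.08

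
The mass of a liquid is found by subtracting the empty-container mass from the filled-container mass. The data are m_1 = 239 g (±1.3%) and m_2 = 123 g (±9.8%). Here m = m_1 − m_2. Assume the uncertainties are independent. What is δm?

Sums and differences: (δm)² = Σ (cᵢ δxᵢ)².
  (δm_1)² = 9.65;  (δm_2)² = 145
δm = √(155) = 12.4 g

12.4 g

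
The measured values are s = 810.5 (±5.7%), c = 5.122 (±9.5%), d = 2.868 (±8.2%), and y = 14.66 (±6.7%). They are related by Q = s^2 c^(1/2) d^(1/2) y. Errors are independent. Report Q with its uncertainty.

For a monomial Q ∝ s^2, c^(1/2), d^(1/2), y, fractional errors add in quadrature:
  (2·δs/s)² = (2×0.0570)² = 0.0130;  (½·δc/c)² = (0.5×0.0950)² = 0.00226;  (½·δd/d)² = (0.5×0.0820)² = 0.00168;  (1·δy/y)² = (1×0.0670)² = 0.00449
δQ/Q = √(0.0214) = 0.146
Q = 3.691e+07, so δQ = 0.146 × 3.691e+07 = 5.4e+06.

(3.691 ± 0.540) × 10^7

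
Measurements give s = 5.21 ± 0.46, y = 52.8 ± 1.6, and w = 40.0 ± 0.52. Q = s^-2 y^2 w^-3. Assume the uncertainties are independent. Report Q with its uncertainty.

Each factor contributes (exponent × relative error)² to (δQ/Q)²:
  (-2·δs/s)² = (-2×0.0883)² = 0.0312;  (2·δy/y)² = (2×0.0303)² = 0.00367;  (-3·δw/w)² = (-3×0.0130)² = 0.00152
δQ/Q = √(0.0364) = 0.191
Q = 0.00160, so δQ = 0.191 × 0.00160 = 0.000306.

0.00160 ± 0.000306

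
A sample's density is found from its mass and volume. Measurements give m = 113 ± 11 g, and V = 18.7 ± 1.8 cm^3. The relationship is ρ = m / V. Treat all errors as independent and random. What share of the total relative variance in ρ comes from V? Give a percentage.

49.4%

(δρ/ρ)² = (1·δm/m)² + (-1·δV/V)²
  m term: (1×0.0973)² = 0.00948
  V term: (-1×0.0963)² = 0.00927
Total = 0.0187. Share from V = 0.00927/0.0187 = 0.494.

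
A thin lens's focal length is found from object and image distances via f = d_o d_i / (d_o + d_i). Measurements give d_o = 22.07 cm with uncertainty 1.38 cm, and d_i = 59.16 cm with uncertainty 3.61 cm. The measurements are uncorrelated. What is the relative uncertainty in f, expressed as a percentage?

4.85%

∂f/∂d_o = (d_i/(d_o+d_i))² = 0.530;  ∂f/∂d_i = (d_o/(d_o+d_i))² = 0.0738
δf = √((∂f/∂d_o · δd_o)² + (∂f/∂d_i · δd_i)²) = √(0.536 + 0.0710) = 0.779 cm
f = 16.07 cm, so δf/f = 0.779/16.07 = 0.0485.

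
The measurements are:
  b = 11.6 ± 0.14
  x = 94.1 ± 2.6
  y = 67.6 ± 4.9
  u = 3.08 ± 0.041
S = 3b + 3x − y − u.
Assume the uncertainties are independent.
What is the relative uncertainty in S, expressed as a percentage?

Each term contributes (cᵢ δxᵢ)² to (δS)²:
  (3·δb)² = 0.176;  (3·δx)² = 60.8;  (δy)² = 24.0;  (δu)² = 0.00168
δS = √(85.0) = 9.22
S = 246, so δS/S = 9.22/246 = 0.0374.

3.74%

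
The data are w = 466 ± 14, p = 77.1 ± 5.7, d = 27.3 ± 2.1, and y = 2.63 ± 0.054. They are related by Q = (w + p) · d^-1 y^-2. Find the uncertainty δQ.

0.263

Let u = w + p = 543. δu = √(δw² + δp²) = √(196 + 32.5) = 15.1, so δu/u = 0.0278.
Q is then a monomial in u, d, y:
δQ/Q = √((δu/u)² + (-1·δd/d)² + (-2·δy/y)²) = √(0.000775 + 0.00592 + 0.00169) = 0.0915
Q = 2.88, so δQ = 0.0915 × 2.88 = 0.263.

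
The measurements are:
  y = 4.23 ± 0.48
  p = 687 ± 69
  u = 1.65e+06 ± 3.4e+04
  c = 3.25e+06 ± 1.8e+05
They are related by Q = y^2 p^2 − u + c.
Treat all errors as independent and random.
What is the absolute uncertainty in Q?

2.57e+06

Let w = y^2·p^2 = 8.44e+06. δw/w = √((2·δy/y)² + (2·δp/p)²) = √(0.0515 + 0.0404) = 0.303, so δw = 2.56e+06.
Q = w − u + c: δQ = √(δw² + δu² + δc²) = √(6.55e+12 + 1.16e+09 + 3.24e+10) = 2.57e+06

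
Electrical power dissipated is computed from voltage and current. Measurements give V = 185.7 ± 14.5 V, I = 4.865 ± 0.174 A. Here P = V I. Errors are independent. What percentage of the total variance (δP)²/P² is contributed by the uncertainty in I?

17.3%

(δP/P)² = (1·δV/V)² + (1·δI/I)²
  V term: (1×0.0781)² = 0.00610
  I term: (1×0.0358)² = 0.00128
Total = 0.00738. Share from I = 0.00128/0.00738 = 0.173.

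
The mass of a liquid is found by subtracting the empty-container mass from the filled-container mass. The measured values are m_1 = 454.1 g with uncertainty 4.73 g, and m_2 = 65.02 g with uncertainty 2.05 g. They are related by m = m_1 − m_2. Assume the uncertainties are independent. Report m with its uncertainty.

For a sum/difference, combine absolute errors in quadrature:
  (δm_1)² = 22.4;  (δm_2)² = 4.20
δm = √(26.6) = 5.16 g
m = 389.1 g.

389.1 ± 5.16 g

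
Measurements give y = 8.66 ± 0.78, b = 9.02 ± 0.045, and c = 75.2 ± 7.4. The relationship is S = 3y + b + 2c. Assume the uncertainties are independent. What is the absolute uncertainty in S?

S is a linear combination, so absolute uncertainties add in quadrature:
  (3·δy)² = 5.48;  (δb)² = 0.00202;  (2·δc)² = 219
δS = √(225) = 15.0

15.0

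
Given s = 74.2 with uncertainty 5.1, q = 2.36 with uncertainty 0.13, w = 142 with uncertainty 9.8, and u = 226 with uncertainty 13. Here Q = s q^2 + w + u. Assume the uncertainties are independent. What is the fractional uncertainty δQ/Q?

0.0718

Let p = s·q^2 = 413. δp/p = √((1·δs/s)² + (2·δq/q)²) = √(0.00472 + 0.0121) = 0.130, so δp = 53.7.
Q = p + w + u: δQ = √(δp² + δw² + δu²) = √(2880 + 96.0 + 169) = 56.1
Q = 781, so δQ/Q = 56.1/781 = 0.0718.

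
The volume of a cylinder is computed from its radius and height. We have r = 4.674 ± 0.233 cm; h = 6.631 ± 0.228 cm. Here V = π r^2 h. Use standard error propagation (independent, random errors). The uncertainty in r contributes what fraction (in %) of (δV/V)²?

89.4%

(δV/V)² = (2·δr/r)² + (1·δh/h)²
  r term: (2×0.0499)² = 0.00994
  h term: (1×0.0344)² = 0.00118
Total = 0.0111. Share from r = 0.00994/0.0111 = 0.894.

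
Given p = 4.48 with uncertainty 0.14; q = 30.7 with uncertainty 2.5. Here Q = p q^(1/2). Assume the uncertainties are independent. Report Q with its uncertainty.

Products/powers → add relative errors in quadrature, weighted by exponent:
  (1·δp/p)² = (1×0.0312)² = 0.000977;  (½·δq/q)² = (0.5×0.0814)² = 0.00166
δQ/Q = √(0.00263) = 0.0513
Q = 24.8, so δQ = 0.0513 × 24.8 = 1.27.

24.8 ± 1.27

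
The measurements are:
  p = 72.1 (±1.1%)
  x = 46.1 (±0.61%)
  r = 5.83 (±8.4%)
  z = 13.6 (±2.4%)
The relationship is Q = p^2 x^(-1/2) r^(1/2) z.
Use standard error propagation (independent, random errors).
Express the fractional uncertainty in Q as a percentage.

Q is a product of powers, so relative uncertainties combine in quadrature:
  (2·δp/p)² = (2×0.0110)² = 0.000484;  (−½·δx/x)² = (-0.5×0.00610)² = 9.3e-06;  (½·δr/r)² = (0.5×0.0840)² = 0.00176;  (1·δz/z)² = (1×0.0240)² = 0.000576
δQ/Q = √(0.00283) = 0.0532

5.32%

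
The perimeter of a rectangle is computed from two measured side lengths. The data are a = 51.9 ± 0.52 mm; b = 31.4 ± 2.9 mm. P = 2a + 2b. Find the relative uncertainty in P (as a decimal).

Sums and differences: (δP)² = Σ (cᵢ δxᵢ)².
  (2·δa)² = 1.08;  (2·δb)² = 33.6
δP = √(34.7) = 5.89 mm
P = 167 mm, so δP/P = 5.89/167 = 0.0354.

0.0354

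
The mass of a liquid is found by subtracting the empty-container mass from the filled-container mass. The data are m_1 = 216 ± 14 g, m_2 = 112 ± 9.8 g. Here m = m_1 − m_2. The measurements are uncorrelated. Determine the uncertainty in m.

17.1 g

m is a linear combination, so absolute uncertainties add in quadrature:
  (δm_1)² = 196;  (δm_2)² = 96.0
δm = √(292) = 17.1 g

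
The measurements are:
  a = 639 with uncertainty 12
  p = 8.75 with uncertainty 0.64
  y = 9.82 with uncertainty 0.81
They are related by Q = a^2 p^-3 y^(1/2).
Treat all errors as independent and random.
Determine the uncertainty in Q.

432

For a monomial Q ∝ a^2, p^-3, y^(1/2), fractional errors add in quadrature:
  (2·δa/a)² = (2×0.0188)² = 0.00141;  (-3·δp/p)² = (-3×0.0731)² = 0.0481;  (½·δy/y)² = (0.5×0.0825)² = 0.00170
δQ/Q = √(0.0513) = 0.226
Q = 1910, so δQ = 0.226 × 1910 = 432.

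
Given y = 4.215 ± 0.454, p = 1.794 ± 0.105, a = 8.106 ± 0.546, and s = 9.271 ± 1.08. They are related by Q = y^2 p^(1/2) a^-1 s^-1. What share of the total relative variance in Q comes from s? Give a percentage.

(δQ/Q)² = (2·δy/y)² + (½·δp/p)² + (-1·δa/a)² + (-1·δs/s)²
  y term: (2×0.108)² = 0.0464
  p term: (0.5×0.0585)² = 0.000856
  a term: (-1×0.0674)² = 0.00454
  s term: (-1×0.116)² = 0.0136
Total = 0.0654. Share from s = 0.0136/0.0654 = 0.208.

20.8%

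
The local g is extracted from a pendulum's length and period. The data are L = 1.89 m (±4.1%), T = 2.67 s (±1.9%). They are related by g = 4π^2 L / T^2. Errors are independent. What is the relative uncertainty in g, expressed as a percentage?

Each factor contributes (exponent × relative error)² to (δg/g)²:
  (1·δL/L)² = (1×0.0410)² = 0.00168;  (-2·δT/T)² = (-2×0.0190)² = 0.00144
δg/g = √(0.00312) = 0.0559

5.59%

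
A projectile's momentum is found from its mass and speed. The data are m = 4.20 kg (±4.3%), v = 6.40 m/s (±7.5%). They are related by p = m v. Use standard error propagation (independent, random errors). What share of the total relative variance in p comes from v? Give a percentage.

75.3%

(δp/p)² = (1·δm/m)² + (1·δv/v)²
  m term: (1×0.0430)² = 0.00185
  v term: (1×0.0750)² = 0.00562
Total = 0.00747. Share from v = 0.00562/0.00747 = 0.753.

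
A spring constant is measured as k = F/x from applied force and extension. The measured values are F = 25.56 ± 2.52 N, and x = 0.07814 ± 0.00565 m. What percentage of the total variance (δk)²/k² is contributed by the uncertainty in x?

35.0%

(δk/k)² = (1·δF/F)² + (-1·δx/x)²
  F term: (1×0.0986)² = 0.00972
  x term: (-1×0.0723)² = 0.00523
Total = 0.0149. Share from x = 0.00523/0.0149 = 0.350.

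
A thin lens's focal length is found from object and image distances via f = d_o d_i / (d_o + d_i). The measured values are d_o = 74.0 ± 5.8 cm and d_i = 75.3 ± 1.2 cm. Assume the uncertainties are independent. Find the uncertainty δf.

1.50 cm

∂f/∂d_o = (d_i/(d_o+d_i))² = 0.254;  ∂f/∂d_i = (d_o/(d_o+d_i))² = 0.246
δf = √((∂f/∂d_o · δd_o)² + (∂f/∂d_i · δd_i)²) = √(2.18 + 0.0869) = 1.50 cm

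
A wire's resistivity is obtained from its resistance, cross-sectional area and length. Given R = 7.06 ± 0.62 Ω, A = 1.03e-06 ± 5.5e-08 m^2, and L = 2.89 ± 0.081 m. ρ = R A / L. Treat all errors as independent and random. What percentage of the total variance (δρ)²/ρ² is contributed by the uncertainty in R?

68.0%

(δρ/ρ)² = (1·δR/R)² + (1·δA/A)² + (-1·δL/L)²
  R term: (1×0.0878)² = 0.00771
  A term: (1×0.0534)² = 0.00285
  L term: (-1×0.0280)² = 0.000786
Total = 0.0113. Share from R = 0.00771/0.0113 = 0.680.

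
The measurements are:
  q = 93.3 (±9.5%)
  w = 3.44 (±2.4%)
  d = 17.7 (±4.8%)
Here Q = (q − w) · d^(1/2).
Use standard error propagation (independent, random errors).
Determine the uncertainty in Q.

Let u = q − w = 89.9. δu = √(δq² + δw²) = √(78.6 + 0.00682) = 8.86, so δu/u = 0.0986.
Q is then a monomial in u, d:
δQ/Q = √((δu/u)² + (½·δd/d)²) = √(0.00973 + 0.000576) = 0.102
Q = 378, so δQ = 0.102 × 378 = 38.4.

38.4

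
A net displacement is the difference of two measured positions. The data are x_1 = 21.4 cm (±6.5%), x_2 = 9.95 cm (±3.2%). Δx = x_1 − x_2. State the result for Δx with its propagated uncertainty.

Absolute uncertainties add in quadrature for a linear combination:
  (δx_1)² = 1.93;  (δx_2)² = 0.101
δΔx = √(2.04) = 1.43 cm
Δx = 11.4 cm.

11.4 ± 1.43 cm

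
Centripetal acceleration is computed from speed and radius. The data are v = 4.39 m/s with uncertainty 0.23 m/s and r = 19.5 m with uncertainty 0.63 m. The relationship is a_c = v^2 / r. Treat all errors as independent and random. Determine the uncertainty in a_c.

Relative error in a monomial: (δa_c/a_c)² = Σ (nᵢ · δxᵢ/xᵢ)².
  (2·δv/v)² = (2×0.0524)² = 0.0110;  (-1·δr/r)² = (-1×0.0323)² = 0.00104
δa_c/a_c = √(0.0120) = 0.110
a_c = 0.988 m/s^2, so δa_c = 0.110 × 0.988 = 0.108 m/s^2.

0.108 m/s^2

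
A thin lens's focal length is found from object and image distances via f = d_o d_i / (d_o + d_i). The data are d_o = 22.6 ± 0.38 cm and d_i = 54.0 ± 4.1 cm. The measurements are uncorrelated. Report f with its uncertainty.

15.9 ± 0.404 cm

∂f/∂d_o = (d_i/(d_o+d_i))² = 0.497;  ∂f/∂d_i = (d_o/(d_o+d_i))² = 0.0870
δf = √((∂f/∂d_o · δd_o)² + (∂f/∂d_i · δd_i)²) = √(0.0357 + 0.127) = 0.404 cm
f = 15.9 cm.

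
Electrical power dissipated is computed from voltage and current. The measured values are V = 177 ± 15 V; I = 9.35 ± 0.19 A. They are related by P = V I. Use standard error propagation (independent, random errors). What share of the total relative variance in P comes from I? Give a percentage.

5.44%

(δP/P)² = (1·δV/V)² + (1·δI/I)²
  V term: (1×0.0847)² = 0.00718
  I term: (1×0.0203)² = 0.000413
Total = 0.00759. Share from I = 0.000413/0.00759 = 0.0544.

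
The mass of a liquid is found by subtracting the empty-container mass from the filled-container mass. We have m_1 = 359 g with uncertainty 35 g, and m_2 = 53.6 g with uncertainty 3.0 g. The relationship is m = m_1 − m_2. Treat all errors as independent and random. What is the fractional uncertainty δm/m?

0.115

Absolute uncertainties add in quadrature for a linear combination:
  (δm_1)² = 1220;  (δm_2)² = 9.00
δm = √(1230) = 35.1 g
m = 305 g, so δm/m = 35.1/305 = 0.115.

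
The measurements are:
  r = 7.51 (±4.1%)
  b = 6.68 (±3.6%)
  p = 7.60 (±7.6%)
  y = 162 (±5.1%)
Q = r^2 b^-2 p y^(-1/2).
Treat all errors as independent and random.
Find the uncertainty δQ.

0.102

Since Q is a product/quotient, work with relative uncertainties:
  (2·δr/r)² = (2×0.0410)² = 0.00672;  (-2·δb/b)² = (-2×0.0360)² = 0.00518;  (1·δp/p)² = (1×0.0760)² = 0.00578;  (−½·δy/y)² = (-0.5×0.0510)² = 0.000650
δQ/Q = √(0.0183) = 0.135
Q = 0.755, so δQ = 0.135 × 0.755 = 0.102.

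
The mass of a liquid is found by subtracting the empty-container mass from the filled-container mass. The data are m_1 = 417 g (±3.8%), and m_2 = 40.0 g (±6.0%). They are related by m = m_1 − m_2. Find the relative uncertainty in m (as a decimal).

m is a linear combination, so absolute uncertainties add in quadrature:
  (δm_1)² = 251;  (δm_2)² = 5.76
δm = √(257) = 16.0 g
m = 377 g, so δm/m = 16.0/377 = 0.0425.

0.0425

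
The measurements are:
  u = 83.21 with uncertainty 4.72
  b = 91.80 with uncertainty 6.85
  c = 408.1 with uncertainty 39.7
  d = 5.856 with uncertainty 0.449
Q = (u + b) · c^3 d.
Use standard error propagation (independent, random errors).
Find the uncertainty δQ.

2.13e+10

Let w = u + b = 175.0. δw = √(δu² + δb²) = √(22.3 + 46.9) = 8.32, so δw/w = 0.0475.
Q is then a monomial in w, c, d:
δQ/Q = √((δw/w)² + (3·δc/c)² + (1·δd/d)²) = √(0.00226 + 0.0852 + 0.00588) = 0.305
Q = 6.966e+10, so δQ = 0.305 × 6.966e+10 = 2.13e+10.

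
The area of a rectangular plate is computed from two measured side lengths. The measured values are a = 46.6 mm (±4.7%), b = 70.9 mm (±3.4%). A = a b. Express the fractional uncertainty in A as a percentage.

5.80%

Since A is a product/quotient, work with relative uncertainties:
  (1·δa/a)² = (1×0.0470)² = 0.00221;  (1·δb/b)² = (1×0.0340)² = 0.00116
δA/A = √(0.00336) = 0.0580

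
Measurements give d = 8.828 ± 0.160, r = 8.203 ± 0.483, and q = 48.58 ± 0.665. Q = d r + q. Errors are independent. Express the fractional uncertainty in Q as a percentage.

Let p = d·r = 72.42. δp/p = √((1·δd/d)² + (1·δr/r)²) = √(0.000328 + 0.00347) = 0.0616, so δp = 4.46.
Q = p + q: δQ = √(δp² + δq²) = √(19.9 + 0.442) = 4.51
Q = 121.0, so δQ/Q = 4.51/121.0 = 0.0373.

3.73%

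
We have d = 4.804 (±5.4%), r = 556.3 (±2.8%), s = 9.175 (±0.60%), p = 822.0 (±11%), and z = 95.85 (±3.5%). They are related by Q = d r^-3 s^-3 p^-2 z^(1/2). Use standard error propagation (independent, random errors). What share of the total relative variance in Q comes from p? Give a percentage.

(δQ/Q)² = (1·δd/d)² + (-3·δr/r)² + (-3·δs/s)² + (-2·δp/p)² + (½·δz/z)²
  d term: (1×0.0540)² = 0.00292
  r term: (-3×0.0280)² = 0.00706
  s term: (-3×0.00600)² = 0.000324
  p term: (-2×0.110)² = 0.0484
  z term: (0.5×0.0350)² = 0.000306
Total = 0.0590. Share from p = 0.0484/0.0590 = 0.820.

82.0%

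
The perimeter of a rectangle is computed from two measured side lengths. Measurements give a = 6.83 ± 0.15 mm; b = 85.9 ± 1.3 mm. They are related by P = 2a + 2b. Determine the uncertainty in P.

P is a linear combination, so absolute uncertainties add in quadrature:
  (2·δa)² = 0.0900;  (2·δb)² = 6.76
δP = √(6.85) = 2.62 mm

2.62 mm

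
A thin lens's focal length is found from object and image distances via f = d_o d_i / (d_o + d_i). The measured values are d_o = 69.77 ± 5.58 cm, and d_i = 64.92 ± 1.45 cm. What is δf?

∂f/∂d_o = (d_i/(d_o+d_i))² = 0.232;  ∂f/∂d_i = (d_o/(d_o+d_i))² = 0.268
δf = √((∂f/∂d_o · δd_o)² + (∂f/∂d_i · δd_i)²) = √(1.68 + 0.151) = 1.35 cm

1.35 cm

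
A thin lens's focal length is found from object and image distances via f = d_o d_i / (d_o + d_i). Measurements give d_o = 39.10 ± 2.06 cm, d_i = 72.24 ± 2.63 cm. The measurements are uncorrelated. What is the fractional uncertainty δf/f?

0.0365

∂f/∂d_o = (d_i/(d_o+d_i))² = 0.421;  ∂f/∂d_i = (d_o/(d_o+d_i))² = 0.123
δf = √((∂f/∂d_o · δd_o)² + (∂f/∂d_i · δd_i)²) = √(0.752 + 0.105) = 0.926 cm
f = 25.37 cm, so δf/f = 0.926/25.37 = 0.0365.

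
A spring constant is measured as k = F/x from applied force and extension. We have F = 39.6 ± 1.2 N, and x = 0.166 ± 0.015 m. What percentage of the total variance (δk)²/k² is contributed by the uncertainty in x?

(δk/k)² = (1·δF/F)² + (-1·δx/x)²
  F term: (1×0.0303)² = 0.000918
  x term: (-1×0.0904)² = 0.00817
Total = 0.00908. Share from x = 0.00817/0.00908 = 0.899.

89.9%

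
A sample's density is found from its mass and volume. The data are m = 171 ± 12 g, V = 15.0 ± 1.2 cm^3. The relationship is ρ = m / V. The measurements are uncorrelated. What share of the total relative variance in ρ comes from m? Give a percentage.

(δρ/ρ)² = (1·δm/m)² + (-1·δV/V)²
  m term: (1×0.0702)² = 0.00492
  V term: (-1×0.0800)² = 0.00640
Total = 0.0113. Share from m = 0.00492/0.0113 = 0.435.

43.5%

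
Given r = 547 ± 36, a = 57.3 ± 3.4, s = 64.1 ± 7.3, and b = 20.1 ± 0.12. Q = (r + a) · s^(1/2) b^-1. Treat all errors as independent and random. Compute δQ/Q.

Let u = r + a = 604. δu = √(δr² + δa²) = √(1300 + 11.6) = 36.2, so δu/u = 0.0598.
Q is then a monomial in u, s, b:
δQ/Q = √((δu/u)² + (½·δs/s)² + (-1·δb/b)²) = √(0.00358 + 0.00324 + 3.56e-05) = 0.0828

0.0828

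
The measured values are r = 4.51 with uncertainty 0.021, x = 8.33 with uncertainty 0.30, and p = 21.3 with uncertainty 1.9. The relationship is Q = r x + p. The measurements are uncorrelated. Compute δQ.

Let w = r·x = 37.6. δw/w = √((1·δr/r)² + (1·δx/x)²) = √(2.17e-05 + 0.00130) = 0.0363, so δw = 1.36.
Q = w + p: δQ = √(δw² + δp²) = √(1.86 + 3.61) = 2.34

2.34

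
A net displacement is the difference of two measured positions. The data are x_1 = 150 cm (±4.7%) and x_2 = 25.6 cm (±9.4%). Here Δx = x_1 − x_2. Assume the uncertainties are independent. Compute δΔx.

7.45 cm

Δx is a linear combination, so absolute uncertainties add in quadrature:
  (δx_1)² = 49.7;  (δx_2)² = 5.79
δΔx = √(55.5) = 7.45 cm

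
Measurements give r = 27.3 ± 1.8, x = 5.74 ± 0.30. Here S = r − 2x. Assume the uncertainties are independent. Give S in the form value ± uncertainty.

15.8 ± 1.90

Sums and differences: (δS)² = Σ (cᵢ δxᵢ)².
  (δr)² = 3.24;  (2·δx)² = 0.360
δS = √(3.60) = 1.90
S = 15.8.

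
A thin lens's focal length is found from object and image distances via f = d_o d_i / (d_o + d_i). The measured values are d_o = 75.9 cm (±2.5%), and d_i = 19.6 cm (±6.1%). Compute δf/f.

0.0488

∂f/∂d_o = (d_i/(d_o+d_i))² = 0.0421;  ∂f/∂d_i = (d_o/(d_o+d_i))² = 0.632
δf = √((∂f/∂d_o · δd_o)² + (∂f/∂d_i · δd_i)²) = √(0.00639 + 0.570) = 0.759 cm
f = 15.6 cm, so δf/f = 0.759/15.6 = 0.0488.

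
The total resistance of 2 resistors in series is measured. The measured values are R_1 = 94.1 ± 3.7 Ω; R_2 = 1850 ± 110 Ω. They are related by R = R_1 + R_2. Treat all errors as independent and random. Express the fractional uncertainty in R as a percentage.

Sums and differences: (δR)² = Σ (cᵢ δxᵢ)².
  (δR_1)² = 13.7;  (δR_2)² = 12100
δR = √(12100) = 110 Ω
R = 1940 Ω, so δR/R = 110/1940 = 0.0566.

5.66%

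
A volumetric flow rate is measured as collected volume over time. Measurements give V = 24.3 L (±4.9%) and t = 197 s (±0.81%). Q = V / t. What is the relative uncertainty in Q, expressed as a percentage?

4.97%

Products/powers → add relative errors in quadrature, weighted by exponent:
  (1·δV/V)² = (1×0.0490)² = 0.00240;  (-1·δt/t)² = (-1×0.00810)² = 6.56e-05
δQ/Q = √(0.00247) = 0.0497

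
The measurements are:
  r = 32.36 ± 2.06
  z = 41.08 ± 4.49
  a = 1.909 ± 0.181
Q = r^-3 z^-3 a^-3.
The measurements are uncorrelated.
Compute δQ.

For a monomial Q ∝ r^-3, z^-3, a^-3, fractional errors add in quadrature:
  (-3·δr/r)² = (-3×0.0637)² = 0.0365;  (-3·δz/z)² = (-3×0.109)² = 0.108;  (-3·δa/a)² = (-3×0.0948)² = 0.0809
δQ/Q = √(0.225) = 0.474
Q = 6.119e-11, so δQ = 0.474 × 6.119e-11 = 2.9e-11.

2.9e-11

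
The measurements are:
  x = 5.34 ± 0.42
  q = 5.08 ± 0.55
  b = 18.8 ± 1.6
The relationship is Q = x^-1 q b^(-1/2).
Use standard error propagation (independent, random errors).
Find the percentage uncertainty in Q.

Relative error in a monomial: (δQ/Q)² = Σ (nᵢ · δxᵢ/xᵢ)².
  (-1·δx/x)² = (-1×0.0787)² = 0.00619;  (1·δq/q)² = (1×0.108)² = 0.0117;  (−½·δb/b)² = (-0.5×0.0851)² = 0.00181
δQ/Q = √(0.0197) = 0.140

14.0%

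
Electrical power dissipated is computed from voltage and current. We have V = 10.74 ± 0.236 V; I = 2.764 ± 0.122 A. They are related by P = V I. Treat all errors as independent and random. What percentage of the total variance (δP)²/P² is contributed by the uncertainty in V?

19.9%

(δP/P)² = (1·δV/V)² + (1·δI/I)²
  V term: (1×0.0220)² = 0.000483
  I term: (1×0.0441)² = 0.00195
Total = 0.00243. Share from V = 0.000483/0.00243 = 0.199.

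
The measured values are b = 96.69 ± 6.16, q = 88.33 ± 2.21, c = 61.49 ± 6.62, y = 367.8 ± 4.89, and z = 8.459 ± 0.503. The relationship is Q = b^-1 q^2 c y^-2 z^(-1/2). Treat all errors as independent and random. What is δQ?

Since Q is a product/quotient, work with relative uncertainties:
  (-1·δb/b)² = (-1×0.0637)² = 0.00406;  (2·δq/q)² = (2×0.0250)² = 0.00250;  (1·δc/c)² = (1×0.108)² = 0.0116;  (-2·δy/y)² = (-2×0.0133)² = 0.000707;  (−½·δz/z)² = (-0.5×0.0595)² = 0.000884
δQ/Q = √(0.0197) = 0.141
Q = 0.01261, so δQ = 0.141 × 0.01261 = 0.00177.

0.00177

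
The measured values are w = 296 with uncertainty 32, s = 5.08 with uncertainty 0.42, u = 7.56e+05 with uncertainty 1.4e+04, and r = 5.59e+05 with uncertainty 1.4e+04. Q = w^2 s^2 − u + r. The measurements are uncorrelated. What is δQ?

Let p = w^2·s^2 = 2.26e+06. δp/p = √((2·δw/w)² + (2·δs/s)²) = √(0.0467 + 0.0273) = 0.272, so δp = 6.15e+05.
Q = p − u + r: δQ = √(δp² + δu² + δr²) = √(3.79e+11 + 1.96e+08 + 1.96e+08) = 6.16e+05

6.16e+05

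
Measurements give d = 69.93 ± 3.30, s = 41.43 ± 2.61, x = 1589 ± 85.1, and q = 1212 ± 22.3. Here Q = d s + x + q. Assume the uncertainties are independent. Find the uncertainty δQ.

Let p = d·s = 2897. δp/p = √((1·δd/d)² + (1·δs/s)²) = √(0.00223 + 0.00397) = 0.0787, so δp = 228.
Q = p + x + q: δQ = √(δp² + δx² + δq²) = √(52000 + 7240 + 497) = 244

244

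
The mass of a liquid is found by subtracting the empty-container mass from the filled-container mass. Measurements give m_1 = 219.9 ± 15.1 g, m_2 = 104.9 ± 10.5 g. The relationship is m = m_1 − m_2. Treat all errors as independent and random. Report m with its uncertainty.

115.0 ± 18.4 g

Absolute uncertainties add in quadrature for a linear combination:
  (δm_1)² = 228;  (δm_2)² = 110
δm = √(338) = 18.4 g
m = 115.0 g.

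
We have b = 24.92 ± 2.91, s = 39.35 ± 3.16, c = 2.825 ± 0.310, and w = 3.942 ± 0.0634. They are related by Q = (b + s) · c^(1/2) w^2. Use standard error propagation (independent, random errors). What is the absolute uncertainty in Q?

155

Let u = b + s = 64.27. δu = √(δb² + δs²) = √(8.47 + 9.99) = 4.30, so δu/u = 0.0668.
Q is then a monomial in u, c, w:
δQ/Q = √((δu/u)² + (½·δc/c)² + (2·δw/w)²) = √(0.00447 + 0.00301 + 0.00103) = 0.0923
Q = 1679, so δQ = 0.0923 × 1679 = 155.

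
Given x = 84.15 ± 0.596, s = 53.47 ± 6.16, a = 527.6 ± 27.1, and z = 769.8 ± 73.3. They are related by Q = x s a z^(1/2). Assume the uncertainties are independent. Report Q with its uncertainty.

Each factor contributes (exponent × relative error)² to (δQ/Q)²:
  (1·δx/x)² = (1×0.00708)² = 5.02e-05;  (1·δs/s)² = (1×0.115)² = 0.0133;  (1·δa/a)² = (1×0.0514)² = 0.00264;  (½·δz/z)² = (0.5×0.0952)² = 0.00227
δQ/Q = √(0.0182) = 0.135
Q = 6.587e+07, so δQ = 0.135 × 6.587e+07 = 8.89e+06.

(6.587 ± 0.889) × 10^7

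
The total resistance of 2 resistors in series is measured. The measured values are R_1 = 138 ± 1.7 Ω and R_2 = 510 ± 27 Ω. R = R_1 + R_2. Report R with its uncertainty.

Absolute uncertainties add in quadrature for a linear combination:
  (δR_1)² = 2.89;  (δR_2)² = 729
δR = √(732) = 27.1 Ω
R = 648 Ω.

648 ± 27.1 Ω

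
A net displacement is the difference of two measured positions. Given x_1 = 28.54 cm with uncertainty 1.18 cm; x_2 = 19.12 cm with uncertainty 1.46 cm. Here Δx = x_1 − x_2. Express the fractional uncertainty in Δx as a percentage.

19.9%

Sums and differences: (δΔx)² = Σ (cᵢ δxᵢ)².
  (δx_1)² = 1.39;  (δx_2)² = 2.13
δΔx = √(3.52) = 1.88 cm
Δx = 9.420 cm, so δΔx/Δx = 1.88/9.420 = 0.199.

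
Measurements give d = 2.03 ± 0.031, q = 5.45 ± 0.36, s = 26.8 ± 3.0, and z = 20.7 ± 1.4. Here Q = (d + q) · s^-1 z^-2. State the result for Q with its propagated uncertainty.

0.000651 ± 0.000119

Let u = d + q = 7.48. δu = √(δd² + δq²) = √(0.000961 + 0.130) = 0.361, so δu/u = 0.0483.
Q is then a monomial in u, s, z:
δQ/Q = √((δu/u)² + (-1·δs/s)² + (-2·δz/z)²) = √(0.00233 + 0.0125 + 0.0183) = 0.182
Q = 0.000651, so δQ = 0.182 × 0.000651 = 0.000119.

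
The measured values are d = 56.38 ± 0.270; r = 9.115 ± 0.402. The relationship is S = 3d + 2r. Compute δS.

1.14

S is a linear combination, so absolute uncertainties add in quadrature:
  (3·δd)² = 0.656;  (2·δr)² = 0.646
δS = √(1.30) = 1.14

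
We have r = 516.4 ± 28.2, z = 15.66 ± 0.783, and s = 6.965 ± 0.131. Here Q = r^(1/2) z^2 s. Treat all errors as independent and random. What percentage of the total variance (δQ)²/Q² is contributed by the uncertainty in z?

(δQ/Q)² = (½·δr/r)² + (2·δz/z)² + (1·δs/s)²
  r term: (0.5×0.0546)² = 0.000746
  z term: (2×0.0500)² = 0.0100
  s term: (1×0.0188)² = 0.000354
Total = 0.0111. Share from z = 0.0100/0.0111 = 0.901.

90.1%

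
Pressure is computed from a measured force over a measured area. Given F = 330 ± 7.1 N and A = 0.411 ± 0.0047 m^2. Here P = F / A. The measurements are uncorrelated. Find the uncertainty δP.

19.6 Pa

Products/powers → add relative errors in quadrature, weighted by exponent:
  (1·δF/F)² = (1×0.0215)² = 0.000463;  (-1·δA/A)² = (-1×0.0114)² = 0.000131
δP/P = √(0.000594) = 0.0244
P = 803 Pa, so δP = 0.0244 × 803 = 19.6 Pa.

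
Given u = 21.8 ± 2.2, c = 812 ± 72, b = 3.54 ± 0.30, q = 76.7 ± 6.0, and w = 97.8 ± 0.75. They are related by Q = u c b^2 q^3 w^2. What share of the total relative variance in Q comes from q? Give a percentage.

(δQ/Q)² = (1·δu/u)² + (1·δc/c)² + (2·δb/b)² + (3·δq/q)² + (2·δw/w)²
  u term: (1×0.101)² = 0.0102
  c term: (1×0.0887)² = 0.00786
  b term: (2×0.0847)² = 0.0287
  q term: (3×0.0782)² = 0.0551
  w term: (2×0.00767)² = 0.000235
Total = 0.102. Share from q = 0.0551/0.102 = 0.540.

54.0%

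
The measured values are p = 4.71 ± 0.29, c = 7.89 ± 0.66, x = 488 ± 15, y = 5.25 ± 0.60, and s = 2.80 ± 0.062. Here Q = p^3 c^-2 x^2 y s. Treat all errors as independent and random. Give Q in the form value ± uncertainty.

(5.88 ± 1.66) × 10^6

Relative error in a monomial: (δQ/Q)² = Σ (nᵢ · δxᵢ/xᵢ)².
  (3·δp/p)² = (3×0.0616)² = 0.0341;  (-2·δc/c)² = (-2×0.0837)² = 0.0280;  (2·δx/x)² = (2×0.0307)² = 0.00378;  (1·δy/y)² = (1×0.114)² = 0.0131;  (1·δs/s)² = (1×0.0221)² = 0.000490
δQ/Q = √(0.0794) = 0.282
Q = 5.88e+06, so δQ = 0.282 × 5.88e+06 = 1.66e+06.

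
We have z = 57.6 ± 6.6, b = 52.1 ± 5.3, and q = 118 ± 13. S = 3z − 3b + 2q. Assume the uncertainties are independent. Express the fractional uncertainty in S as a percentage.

Absolute uncertainties add in quadrature for a linear combination:
  (3·δz)² = 392;  (3·δb)² = 253;  (2·δq)² = 676
δS = √(1320) = 36.3
S = 252, so δS/S = 36.3/252 = 0.144.

14.4%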